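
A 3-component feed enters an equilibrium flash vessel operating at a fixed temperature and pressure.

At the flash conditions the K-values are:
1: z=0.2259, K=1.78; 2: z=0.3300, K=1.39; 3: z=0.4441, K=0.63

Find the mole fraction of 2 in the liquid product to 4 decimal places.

x_2 = 0.2619

Material balance + equilibrium reduce to Σ zᵢ(Kᵢ−1)/(1+β(Kᵢ−1)) = 0.
g(0) = ΣzᵢKᵢ − 1 = 0.1406 and g(1) = 1 − Σzᵢ/Kᵢ = -0.0692, so a root lies in (0, 1).
Iterate (Newton) starting at β = 0.5:
  β = 0.5000: g = 0.03285, g' = -0.1978 → β = 0.6660
  β = 0.6660: g = 0.00007, g' = -0.1982 → β = 0.6664
Converged at β = 0.6664.
Compositions from xᵢ = zᵢ/(1+β(Kᵢ−1)), yᵢ = Kᵢxᵢ:
  1: x = 0.1486, y = 0.2646
  2: x = 0.2619, y = 0.3641
  3: x = 0.5894, y = 0.3713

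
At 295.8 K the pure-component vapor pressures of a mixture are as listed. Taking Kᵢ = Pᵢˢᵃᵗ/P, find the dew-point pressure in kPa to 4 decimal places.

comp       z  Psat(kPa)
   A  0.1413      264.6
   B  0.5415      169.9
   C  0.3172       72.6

At the dew point ψ → 1, so Σzᵢ/Kᵢ = 1 with Kᵢ = Pᵢˢᵃᵗ/P ⇒ 1/P = Σzᵢ/Pᵢˢᵃᵗ.
1/P = 0.1413/264.6 + 0.5415/169.9 + 0.3172/72.6 = 0.0080903 ⇒ P = 123.6044 kPa

Pdew = 123.6044 kPa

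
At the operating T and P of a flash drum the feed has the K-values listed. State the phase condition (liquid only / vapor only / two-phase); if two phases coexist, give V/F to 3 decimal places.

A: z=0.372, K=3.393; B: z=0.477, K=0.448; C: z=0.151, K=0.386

two-phase, V/F = 0.393

ΣzᵢKᵢ = 1.534; Σzᵢ/Kᵢ = 1.566.
Both exceed 1, so a two-phase solution exists.
Iterate (Newton) starting at ψ = 0.5:
  ψ = 0.500: g = -0.0922, g' = -0.837 → ψ = 0.390
  ψ = 0.390: g = 0.0031, g' = -0.904 → ψ = 0.393
Converged at ψ = 0.393.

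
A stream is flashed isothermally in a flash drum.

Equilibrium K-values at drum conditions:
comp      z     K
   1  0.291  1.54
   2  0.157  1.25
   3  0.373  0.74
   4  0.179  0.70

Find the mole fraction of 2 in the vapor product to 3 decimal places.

Let β = V/F and solve Σ zᵢ(Kᵢ−1)/(1+β(Kᵢ−1)) = 0.
Feasibility: ΣzᵢKᵢ = 1.046, Σzᵢ/Kᵢ = 1.074 — both > 1, two phases present.
Newton–Raphson from β = 0.5:
  β = 0.500: g = -0.0160, g' = -0.116 → β = 0.362
  β = 0.362: g = 0.0002, g' = -0.119 → β = 0.363
Converged at β = 0.363.
Compositions from xᵢ = zᵢ/(1+β(Kᵢ−1)), yᵢ = Kᵢxᵢ:
  1: x = 0.243, y = 0.375
  2: x = 0.144, y = 0.180
  3: x = 0.412, y = 0.305
  4: x = 0.201, y = 0.141

y_2 = 0.180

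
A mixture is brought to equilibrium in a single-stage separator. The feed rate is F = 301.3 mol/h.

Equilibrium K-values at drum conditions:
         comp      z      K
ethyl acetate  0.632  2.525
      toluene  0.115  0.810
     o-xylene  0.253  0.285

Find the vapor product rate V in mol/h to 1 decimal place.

Newton–Raphson from ψ = 0.5:
  ψ = 0.500: g = 0.2411, g' = -0.792 → ψ = 0.805
  ψ = 0.805: g = -0.0190, g' = -1.019 → ψ = 0.786
Converged at ψ = 0.786.
Then V = ψ·F = 0.7857·301.3 = 236.7 mol/h and L = F − V = 64.6 mol/h.

V = 236.7 mol/h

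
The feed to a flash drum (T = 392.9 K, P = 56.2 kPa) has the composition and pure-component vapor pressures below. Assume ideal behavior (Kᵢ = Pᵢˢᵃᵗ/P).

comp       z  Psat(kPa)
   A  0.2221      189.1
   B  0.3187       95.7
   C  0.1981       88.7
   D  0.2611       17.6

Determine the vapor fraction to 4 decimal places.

Raoult's law: Kᵢ = Pᵢˢᵃᵗ/P = Pᵢˢᵃᵗ/56.2.
  K_A = 189.1/56.2 = 3.364769, K_B = 95.7/56.2 = 1.702847, K_C = 88.7/56.2 = 1.578292, K_D = 17.6/56.2 = 0.313167
Rachford–Rice: g(ψ) = Σ zᵢ(Kᵢ−1)/(1+ψ(Kᵢ−1)) = 0.
Check two-phase: ΣzᵢKᵢ = 1.6844 > 1 and Σzᵢ/Kᵢ = 1.2124 > 1, so g(0) = 0.6844 > 0 and g(1) = -0.2124 < 0.
Iterate (Newton) starting at ψ = 0.5:
  ψ = 0.5000: g = 0.22215, g' = -0.6726 → ψ = 0.8303
  ψ = 0.8303: g = -0.02125, g' = -0.9015 → ψ = 0.8067
  ψ = 0.8067: g = -0.00048, g' = -0.8613 → ψ = 0.8062
Converged at ψ = 0.8062.

ψ = 0.8062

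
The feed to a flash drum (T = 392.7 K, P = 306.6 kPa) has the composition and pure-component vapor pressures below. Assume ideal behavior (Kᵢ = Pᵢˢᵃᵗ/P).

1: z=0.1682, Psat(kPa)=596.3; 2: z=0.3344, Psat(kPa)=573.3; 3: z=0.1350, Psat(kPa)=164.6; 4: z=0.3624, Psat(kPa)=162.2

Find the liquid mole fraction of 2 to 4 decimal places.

x_2 = 0.2308

Raoult's law: Kᵢ = Pᵢˢᵃᵗ/P = Pᵢˢᵃᵗ/306.6.
  K_1 = 596.3/306.6 = 1.944879, K_2 = 573.3/306.6 = 1.869863, K_3 = 164.6/306.6 = 0.536856, K_4 = 162.2/306.6 = 0.529028
Newton iteration, V/F⁰ = 0.5:
  V/F = 0.5000: g = 0.00603, g' = -0.3787 → V/F = 0.5159
Converged at V/F = 0.5159.
Compositions from xᵢ = zᵢ/(1+V/F(Kᵢ−1)), yᵢ = Kᵢxᵢ:
  1: x = 0.1131, y = 0.2199
  2: x = 0.2308, y = 0.4316
  3: x = 0.1774, y = 0.0952
  4: x = 0.4787, y = 0.2533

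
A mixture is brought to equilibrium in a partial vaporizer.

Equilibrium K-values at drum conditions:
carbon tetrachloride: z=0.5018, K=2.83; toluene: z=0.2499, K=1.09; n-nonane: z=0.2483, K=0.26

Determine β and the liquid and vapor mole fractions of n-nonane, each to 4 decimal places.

β = 0.7451, x_n-nonane = 0.5535, y_n-nonane = 0.1439

Iterate (Newton) starting at β = 0.42:
  β = 0.4200: g = 0.27429, g' = -0.8254 → β = 0.7523
  β = 0.7523: g = -0.00707, g' = -0.9912 → β = 0.7452
  β = 0.7452: g = -0.00005, g' = -0.9783 → β = 0.7451
Converged at β = 0.7451.
Compositions from xᵢ = zᵢ/(1+β(Kᵢ−1)), yᵢ = Kᵢxᵢ:
  carbon tetrachloride: x = 0.2123, y = 0.6008
  toluene: x = 0.2342, y = 0.2553
  n-nonane: x = 0.5535, y = 0.1439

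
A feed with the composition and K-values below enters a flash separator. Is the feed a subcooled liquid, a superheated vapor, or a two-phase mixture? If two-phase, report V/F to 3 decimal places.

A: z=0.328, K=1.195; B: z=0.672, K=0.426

ΣzᵢKᵢ = 0.678; Σzᵢ/Kᵢ = 1.852.
Since ΣzᵢKᵢ < 1 the mixture is below its bubble point — single liquid phase.

subcooled liquid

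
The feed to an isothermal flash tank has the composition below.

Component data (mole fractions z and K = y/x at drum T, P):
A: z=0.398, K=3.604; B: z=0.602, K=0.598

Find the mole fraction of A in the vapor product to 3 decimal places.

Rachford–Rice: g(ψ) = Σ zᵢ(Kᵢ−1)/(1+ψ(Kᵢ−1)) = 0.
g(0) = ΣzᵢKᵢ − 1 = 0.794 and g(1) = 1 − Σzᵢ/Kᵢ = -0.117, so a root lies in (0, 1).
Binary case is linear: z₁(K₁−1)(1+ψ(K₂−1)) + z₂(K₂−1)(1+ψ(K₁−1)) = 0
⇒ ψ = [z₁(K₁−1)+z₂(K₂−1)] / [−(K₁−1)(K₂−1)] = 0.7944/1.0468 = 0.759
Compositions from xᵢ = zᵢ/(1+ψ(Kᵢ−1)), yᵢ = Kᵢxᵢ:
  A: x = 0.134, y = 0.482
  B: x = 0.866, y = 0.518

y_A = 0.482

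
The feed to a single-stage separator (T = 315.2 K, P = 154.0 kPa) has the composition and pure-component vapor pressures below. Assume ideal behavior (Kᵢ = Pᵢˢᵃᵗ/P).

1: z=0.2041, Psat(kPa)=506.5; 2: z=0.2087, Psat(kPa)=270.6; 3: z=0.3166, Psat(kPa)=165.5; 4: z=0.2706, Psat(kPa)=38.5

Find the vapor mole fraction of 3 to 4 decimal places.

Raoult's law: Kᵢ = Pᵢˢᵃᵗ/P = Pᵢˢᵃᵗ/154.0.
  K_1 = 506.5/154.0 = 3.288961, K_2 = 270.6/154.0 = 1.757143, K_3 = 165.5/154.0 = 1.074675, K_4 = 38.5/154.0 = 0.250000
Material balance + equilibrium reduce to Σ zᵢ(Kᵢ−1)/(1+β(Kᵢ−1)) = 0.
g(0) = ΣzᵢKᵢ − 1 = 0.4459 and g(1) = 1 − Σzᵢ/Kᵢ = -0.5578, so a root lies in (0, 1).
Newton–Raphson from β = 0.61:
  β = 0.6100: g = -0.04844, g' = -0.7610 → β = 0.5464
  β = 0.5464: g = -0.00177, g' = -0.7095 → β = 0.5439
Converged at β = 0.5439.
Compositions from xᵢ = zᵢ/(1+β(Kᵢ−1)), yᵢ = Kᵢxᵢ:
  1: x = 0.0909, y = 0.2990
  2: x = 0.1478, y = 0.2598
  3: x = 0.3042, y = 0.3270
  4: x = 0.4570, y = 0.1143

y_3 = 0.3270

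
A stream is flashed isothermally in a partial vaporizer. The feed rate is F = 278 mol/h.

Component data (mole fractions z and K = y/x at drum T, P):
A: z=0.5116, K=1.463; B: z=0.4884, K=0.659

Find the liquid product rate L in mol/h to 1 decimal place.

L = 154.2 mol/h

Newton–Raphson from ψ = 0.58:
  ψ = 0.5800: g = -0.02088, g' = -0.1564 → ψ = 0.4465
  ψ = 0.4465: g = -0.00017, g' = -0.1543 → ψ = 0.4454
Converged at ψ = 0.4454.
Then V = ψ·F = 0.4454·278 = 123.8 mol/h and L = F − V = 154.2 mol/h.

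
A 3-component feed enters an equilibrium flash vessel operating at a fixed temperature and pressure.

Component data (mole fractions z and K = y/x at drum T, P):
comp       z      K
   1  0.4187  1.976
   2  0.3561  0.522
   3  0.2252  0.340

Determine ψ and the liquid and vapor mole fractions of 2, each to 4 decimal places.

Let ψ = V/F and solve Σ zᵢ(Kᵢ−1)/(1+ψ(Kᵢ−1)) = 0.
Feasibility: ΣzᵢKᵢ = 1.0898, Σzᵢ/Kᵢ = 1.5564 — both > 1, two phases present.
Newton iteration, ψ⁰ = 0.6:
  ψ = 0.6000: g = -0.22702, g' = -0.5875 → ψ = 0.2136
  ψ = 0.2136: g = -0.02443, g' = -0.5070 → ψ = 0.1654
  ψ = 0.1654: g = 0.00018, g' = -0.5152 → ψ = 0.1657
Converged at ψ = 0.1657.
Compositions from xᵢ = zᵢ/(1+ψ(Kᵢ−1)), yᵢ = Kᵢxᵢ:
  1: x = 0.3604, y = 0.7121
  2: x = 0.3867, y = 0.2019
  3: x = 0.2529, y = 0.0860

ψ = 0.1657, x_2 = 0.3867, y_2 = 0.2019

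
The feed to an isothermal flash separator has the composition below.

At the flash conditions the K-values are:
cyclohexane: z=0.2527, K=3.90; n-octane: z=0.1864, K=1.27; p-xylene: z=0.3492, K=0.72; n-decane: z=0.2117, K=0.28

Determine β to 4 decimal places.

Let β = V/F and solve Σ zᵢ(Kᵢ−1)/(1+β(Kᵢ−1)) = 0.
g(0) = ΣzᵢKᵢ − 1 = 0.5330 and g(1) = 1 − Σzᵢ/Kᵢ = -0.4526, so a root lies in (0, 1).
Newton iteration, β⁰ = 0.5:
  β = 0.5000: g = -0.00840, g' = -0.6696 → β = 0.4875
Converged at β = 0.4875.

β = 0.4875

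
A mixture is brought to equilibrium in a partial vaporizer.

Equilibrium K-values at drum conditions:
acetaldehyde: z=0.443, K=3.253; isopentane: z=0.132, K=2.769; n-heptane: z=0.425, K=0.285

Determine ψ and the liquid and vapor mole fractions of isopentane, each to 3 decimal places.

Iterate (Newton) starting at ψ = 0.53:
  ψ = 0.530: g = 0.0861, g' = -1.140 → ψ = 0.606
  ψ = 0.606: g = -0.0010, g' = -1.174 → ψ = 0.605
Converged at ψ = 0.605.
Compositions from xᵢ = zᵢ/(1+ψ(Kᵢ−1)), yᵢ = Kᵢxᵢ:
  acetaldehyde: x = 0.188, y = 0.610
  isopentane: x = 0.064, y = 0.177
  n-heptane: x = 0.749, y = 0.213

ψ = 0.605, x_isopentane = 0.064, y_isopentane = 0.177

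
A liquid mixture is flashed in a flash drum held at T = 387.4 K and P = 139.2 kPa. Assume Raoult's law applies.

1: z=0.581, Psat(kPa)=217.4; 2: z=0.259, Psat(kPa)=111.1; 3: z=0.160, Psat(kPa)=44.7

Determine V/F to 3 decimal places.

V/F = 0.604

Raoult's law: Kᵢ = Pᵢˢᵃᵗ/P = Pᵢˢᵃᵗ/139.2.
  K_1 = 217.4/139.2 = 1.56178, K_2 = 111.1/139.2 = 0.79813, K_3 = 44.7/139.2 = 0.32112
Material balance + equilibrium reduce to Σ zᵢ(Kᵢ−1)/(1+V/F(Kᵢ−1)) = 0.
g(0) = ΣzᵢKᵢ − 1 = 0.165 and g(1) = 1 − Σzᵢ/Kᵢ = -0.195, so a root lies in (0, 1).
Newton–Raphson from V/F = 0.63:
  V/F = 0.630: g = -0.0086, g' = -0.339 → V/F = 0.605
  V/F = 0.605: g = -0.0001, g' = -0.328 → V/F = 0.604
Converged at V/F = 0.604.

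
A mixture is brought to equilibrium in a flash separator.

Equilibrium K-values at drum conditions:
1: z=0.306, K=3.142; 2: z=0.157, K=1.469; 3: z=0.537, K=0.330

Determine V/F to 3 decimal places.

Material balance + equilibrium reduce to Σ zᵢ(Kᵢ−1)/(1+V/F(Kᵢ−1)) = 0.
g(0) = ΣzᵢKᵢ − 1 = 0.369 and g(1) = 1 − Σzᵢ/Kᵢ = -0.832, so a root lies in (0, 1).
Newton–Raphson from V/F = 0.35:
  V/F = 0.350: g = -0.0321, g' = -0.895 → V/F = 0.314
Converged at V/F = 0.314.

V/F = 0.314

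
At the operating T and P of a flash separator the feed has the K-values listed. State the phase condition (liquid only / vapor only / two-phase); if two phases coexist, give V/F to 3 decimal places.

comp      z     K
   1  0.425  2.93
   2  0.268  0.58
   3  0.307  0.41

two-phase, V/F = 0.526

ΣzᵢKᵢ = 1.527; Σzᵢ/Kᵢ = 1.356.
Both exceed 1, so a two-phase solution exists.
Rachford–Rice: g(ψ) = Σ zᵢ(Kᵢ−1)/(1+ψ(Kᵢ−1)) = 0.
Newton iteration, ψ⁰ = 0.66:
  ψ = 0.660: g = -0.0916, g' = -0.683 → ψ = 0.526
Converged at ψ = 0.526.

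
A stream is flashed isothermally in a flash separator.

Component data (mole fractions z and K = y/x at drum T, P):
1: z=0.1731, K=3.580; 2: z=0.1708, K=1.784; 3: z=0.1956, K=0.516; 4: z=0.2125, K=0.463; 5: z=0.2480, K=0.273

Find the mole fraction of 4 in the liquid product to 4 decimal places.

Rachford–Rice: g(β) = Σ zᵢ(Kᵢ−1)/(1+β(Kᵢ−1)) = 0.
g(0) = ΣzᵢKᵢ − 1 = 0.1914 and g(1) = 1 − Σzᵢ/Kᵢ = -0.8905, so a root lies in (0, 1).
Newton–Raphson from β = 0.5:
  β = 0.5000: g = -0.27294, g' = -0.7917 → β = 0.1553
  β = 0.1553: g = 0.00816, g' = -0.9639 → β = 0.1637
  β = 0.1637: g = 0.00007, g' = -0.9486 → β = 0.1638
Converged at β = 0.1638.
Compositions from xᵢ = zᵢ/(1+β(Kᵢ−1)), yᵢ = Kᵢxᵢ:
  1: x = 0.1217, y = 0.4356
  2: x = 0.1514, y = 0.2700
  3: x = 0.2124, y = 0.1096
  4: x = 0.2330, y = 0.1079
  5: x = 0.2815, y = 0.0769

x_4 = 0.2330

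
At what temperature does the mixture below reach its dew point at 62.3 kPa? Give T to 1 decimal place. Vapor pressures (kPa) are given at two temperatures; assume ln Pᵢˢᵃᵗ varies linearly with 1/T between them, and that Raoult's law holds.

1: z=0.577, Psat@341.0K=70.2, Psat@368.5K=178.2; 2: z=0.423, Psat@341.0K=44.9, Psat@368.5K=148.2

Dew-point temperature: Σzᵢ·P/Pᵢˢᵃᵗ(T) = 1. Interpolate ln Pᵢˢᵃᵗ = aᵢ + bᵢ/T.
  T = 341.0 K: ΣzᵢP/Pᵢˢᵃᵗ = 1.0990
  T = 368.5 K: ΣzᵢP/Pᵢˢᵃᵗ = 0.3795
  T = 354.8 K: ΣzᵢP/Pᵢˢᵃᵗ = 0.6301
  T = 347.9 K: ΣzᵢP/Pᵢˢᵃᵗ = 0.8271
  T = 344.4 K: ΣzᵢP/Pᵢˢᵃᵗ = 0.9539
  T = 342.7 K: ΣzᵢP/Pᵢˢᵃᵗ = 1.0235
Interpolating between 342.7 K and 344.4 K gives T ≈ 343.3 K.

T = 343.3 K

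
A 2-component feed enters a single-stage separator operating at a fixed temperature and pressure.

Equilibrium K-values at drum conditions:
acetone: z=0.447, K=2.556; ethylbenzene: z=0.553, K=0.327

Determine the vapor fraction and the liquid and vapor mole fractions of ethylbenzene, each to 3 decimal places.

Material balance + equilibrium reduce to Σ zᵢ(Kᵢ−1)/(1+ψ(Kᵢ−1)) = 0.
Check two-phase: ΣzᵢKᵢ = 1.323 > 1 and Σzᵢ/Kᵢ = 1.866 > 1, so g(0) = 0.323 > 0 and g(1) = -0.866 < 0.
Binary case is linear: z₁(K₁−1)(1+ψ(K₂−1)) + z₂(K₂−1)(1+ψ(K₁−1)) = 0
⇒ ψ = [z₁(K₁−1)+z₂(K₂−1)] / [−(K₁−1)(K₂−1)] = 0.3234/1.0472 = 0.309
Compositions from xᵢ = zᵢ/(1+ψ(Kᵢ−1)), yᵢ = Kᵢxᵢ:
  acetone: x = 0.302, y = 0.772
  ethylbenzene: x = 0.698, y = 0.228

ψ = 0.309, x_ethylbenzene = 0.698, y_ethylbenzene = 0.228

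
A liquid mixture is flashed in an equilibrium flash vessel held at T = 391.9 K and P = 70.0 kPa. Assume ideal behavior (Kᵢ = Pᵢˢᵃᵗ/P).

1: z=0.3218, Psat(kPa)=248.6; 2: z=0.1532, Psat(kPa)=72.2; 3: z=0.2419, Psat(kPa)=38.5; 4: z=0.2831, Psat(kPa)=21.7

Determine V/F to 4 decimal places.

Raoult's law: Kᵢ = Pᵢˢᵃᵗ/P = Pᵢˢᵃᵗ/70.0.
  K_1 = 248.6/70.0 = 3.551429, K_2 = 72.2/70.0 = 1.031429, K_3 = 38.5/70.0 = 0.550000, K_4 = 21.7/70.0 = 0.310000
Rachford–Rice: g(V/F) = Σ zᵢ(Kᵢ−1)/(1+V/F(Kᵢ−1)) = 0.
Check two-phase: ΣzᵢKᵢ = 1.5217 > 1 and Σzᵢ/Kᵢ = 1.5922 > 1, so g(0) = 0.5217 > 0 and g(1) = -0.5922 < 0.
Newton–Raphson from V/F = 0.32:
  V/F = 0.3200: g = 0.07891, g' = -0.9239 → V/F = 0.4054
  V/F = 0.4054: g = 0.00399, g' = -0.8394 → V/F = 0.4102
Converged at V/F = 0.4102.

V/F = 0.4102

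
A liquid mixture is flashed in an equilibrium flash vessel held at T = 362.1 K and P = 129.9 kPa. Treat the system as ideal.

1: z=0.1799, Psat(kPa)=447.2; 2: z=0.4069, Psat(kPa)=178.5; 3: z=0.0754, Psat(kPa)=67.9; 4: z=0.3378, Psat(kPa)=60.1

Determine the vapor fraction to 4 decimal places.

ψ = 0.5658

Raoult's law: Kᵢ = Pᵢˢᵃᵗ/P = Pᵢˢᵃᵗ/129.9.
  K_1 = 447.2/129.9 = 3.442648, K_2 = 178.5/129.9 = 1.374134, K_3 = 67.9/129.9 = 0.522710, K_4 = 60.1/129.9 = 0.462664
Let ψ = V/F and solve Σ zᵢ(Kᵢ−1)/(1+ψ(Kᵢ−1)) = 0.
g(0) = ΣzᵢKᵢ − 1 = 0.3742 and g(1) = 1 − Σzᵢ/Kᵢ = -0.2227, so a root lies in (0, 1).
Newton iteration, ψ⁰ = 0.43:
  ψ = 0.4300: g = 0.06413, g' = -0.4897 → ψ = 0.5609
  ψ = 0.5609: g = 0.00226, g' = -0.4619 → ψ = 0.5658
Converged at ψ = 0.5658.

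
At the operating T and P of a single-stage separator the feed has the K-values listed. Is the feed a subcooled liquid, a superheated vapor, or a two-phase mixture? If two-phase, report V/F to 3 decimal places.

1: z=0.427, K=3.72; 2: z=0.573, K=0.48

two-phase, V/F = 0.610

ΣzᵢKᵢ = 1.863; Σzᵢ/Kᵢ = 1.309.
Both exceed 1, so a two-phase solution exists.
Let ψ = V/F and solve Σ zᵢ(Kᵢ−1)/(1+ψ(Kᵢ−1)) = 0.
Newton iteration, ψ⁰ = 0.5:
  ψ = 0.500: g = 0.0895, g' = -0.850 → ψ = 0.605
  ψ = 0.605: g = 0.0041, g' = -0.781 → ψ = 0.610
Converged at ψ = 0.610.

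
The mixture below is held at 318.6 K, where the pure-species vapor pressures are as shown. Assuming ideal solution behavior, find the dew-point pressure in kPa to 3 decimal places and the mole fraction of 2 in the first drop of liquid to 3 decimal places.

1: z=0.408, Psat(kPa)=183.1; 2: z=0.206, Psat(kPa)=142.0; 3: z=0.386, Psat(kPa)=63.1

At the dew point ψ → 1, so Σzᵢ/Kᵢ = 1 with Kᵢ = Pᵢˢᵃᵗ/P ⇒ 1/P = Σzᵢ/Pᵢˢᵃᵗ.
1/P = 0.408/183.1 + 0.206/142.0 + 0.386/63.1 = 0.009796 ⇒ P = 102.080 kPa
xᵢ = zᵢP/Pᵢˢᵃᵗ ⇒ x_2 = 0.206·102.080/142.0 = 0.148

Pdew = 102.080 kPa, x_2 = 0.148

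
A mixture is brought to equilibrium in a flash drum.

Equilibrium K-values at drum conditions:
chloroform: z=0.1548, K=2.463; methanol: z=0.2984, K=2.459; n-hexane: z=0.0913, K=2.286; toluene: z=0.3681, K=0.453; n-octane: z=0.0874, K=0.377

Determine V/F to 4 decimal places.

Rachford–Rice: g(V/F) = Σ zᵢ(Kᵢ−1)/(1+V/F(Kᵢ−1)) = 0.
Feasibility: ΣzᵢKᵢ = 1.5234, Σzᵢ/Kᵢ = 1.2686 — both > 1, two phases present.
Iterate (Newton) starting at V/F = 0.51:
  V/F = 0.5100: g = 0.09117, g' = -0.6573 → V/F = 0.6487
  V/F = 0.6487: g = 0.00040, g' = -0.6599 → V/F = 0.6493
Converged at V/F = 0.6493.

V/F = 0.6493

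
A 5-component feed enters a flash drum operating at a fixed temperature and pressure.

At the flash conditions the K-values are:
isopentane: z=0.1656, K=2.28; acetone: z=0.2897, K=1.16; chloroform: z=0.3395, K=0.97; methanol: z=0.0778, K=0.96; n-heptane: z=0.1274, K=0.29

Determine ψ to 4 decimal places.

Material balance + equilibrium reduce to Σ zᵢ(Kᵢ−1)/(1+ψ(Kᵢ−1)) = 0.
Feasibility: ΣzᵢKᵢ = 1.1546, Σzᵢ/Kᵢ = 1.1927 — both > 1, two phases present.
Newton–Raphson from ψ = 0.5:
  ψ = 0.5000: g = 0.01841, g' = -0.2621 → ψ = 0.5703
  ψ = 0.5703: g = -0.00054, g' = -0.2787 → ψ = 0.5683
Converged at ψ = 0.5683.

ψ = 0.5683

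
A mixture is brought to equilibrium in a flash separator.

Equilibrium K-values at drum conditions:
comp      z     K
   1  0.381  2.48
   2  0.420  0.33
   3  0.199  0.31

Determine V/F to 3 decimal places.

Material balance + equilibrium reduce to Σ zᵢ(Kᵢ−1)/(1+V/F(Kᵢ−1)) = 0.
Feasibility: ΣzᵢKᵢ = 1.145, Σzᵢ/Kᵢ = 2.068 — both > 1, two phases present.
Newton–Raphson from V/F = 0.44:
  V/F = 0.440: g = -0.2547, g' = -0.881 → V/F = 0.151
  V/F = 0.151: g = -0.0052, g' = -0.909 → V/F = 0.145
Converged at V/F = 0.145.

V/F = 0.145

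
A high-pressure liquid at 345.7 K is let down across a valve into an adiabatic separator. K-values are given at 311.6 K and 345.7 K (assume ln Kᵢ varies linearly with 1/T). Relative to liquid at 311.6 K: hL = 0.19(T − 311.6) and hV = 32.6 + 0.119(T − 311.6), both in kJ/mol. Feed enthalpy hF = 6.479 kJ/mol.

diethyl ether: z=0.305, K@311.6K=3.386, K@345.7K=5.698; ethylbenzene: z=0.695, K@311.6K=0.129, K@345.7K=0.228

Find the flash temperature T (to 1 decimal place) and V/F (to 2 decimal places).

Adiabatic flash: solve Rachford–Rice at each trial T, then check hF = ψ·hV(T) + (1−ψ)·hL(T).
  T = 311.6 K: K = (3.386, 0.129), RR gives ψ = 0.059, H_out = 1.920 kJ/mol
  T = 345.7 K: K = (5.698, 0.228), RR gives ψ = 0.247, H_out = 13.937 kJ/mol
  T = 328.6 K: K = (4.449, 0.174), RR gives ψ = 0.168, H_out = 8.494 kJ/mol
  T = 320.1 K: K = (3.895, 0.150), RR gives ψ = 0.119, H_out = 5.420 kJ/mol
  T = 324.4 K: K = (4.170, 0.162), RR gives ψ = 0.145, H_out = 7.018 kJ/mol
  T = 322.2 K: K = (4.028, 0.156), RR gives ψ = 0.132, H_out = 6.213 kJ/mol
Linear interpolation between T = 322.2 (H_out = 6.213) and T = 324.4 (H_out = 7.018) on hF = 6.479 gives T ≈ 322.9 K, at which ψ = 0.14.

T = 322.9 K, V/F = 0.14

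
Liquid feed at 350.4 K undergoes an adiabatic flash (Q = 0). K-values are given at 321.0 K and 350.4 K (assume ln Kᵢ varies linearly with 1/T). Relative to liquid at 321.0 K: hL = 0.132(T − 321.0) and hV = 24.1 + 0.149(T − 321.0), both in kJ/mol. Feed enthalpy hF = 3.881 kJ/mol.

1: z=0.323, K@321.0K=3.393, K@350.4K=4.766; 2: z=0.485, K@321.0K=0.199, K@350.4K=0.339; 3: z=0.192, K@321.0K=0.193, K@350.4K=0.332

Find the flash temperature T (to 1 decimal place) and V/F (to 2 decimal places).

T = 324.3 K, V/F = 0.14

Adiabatic flash: solve Rachford–Rice at each trial T, then check hF = ψ·hV(T) + (1−ψ)·hL(T).
  T = 321.0 K: K = (3.393, 0.199, 0.193), RR gives ψ = 0.119, H_out = 2.880 kJ/mol
  T = 350.4 K: K = (4.766, 0.339, 0.332), RR gives ψ = 0.307, H_out = 11.443 kJ/mol
  T = 335.7 K: K = (4.051, 0.263, 0.256), RR gives ψ = 0.215, H_out = 7.179 kJ/mol
  T = 328.4 K: K = (3.717, 0.230, 0.223), RR gives ψ = 0.169, H_out = 5.074 kJ/mol
  T = 324.7 K: K = (3.553, 0.214, 0.208), RR gives ψ = 0.145, H_out = 3.988 kJ/mol
  T = 322.9 K: K = (3.475, 0.207, 0.200), RR gives ψ = 0.133, H_out = 3.452 kJ/mol
Linear interpolation between T = 322.9 (H_out = 3.452) and T = 324.7 (H_out = 3.988) on hF = 3.881 gives T ≈ 324.3 K, at which ψ = 0.14.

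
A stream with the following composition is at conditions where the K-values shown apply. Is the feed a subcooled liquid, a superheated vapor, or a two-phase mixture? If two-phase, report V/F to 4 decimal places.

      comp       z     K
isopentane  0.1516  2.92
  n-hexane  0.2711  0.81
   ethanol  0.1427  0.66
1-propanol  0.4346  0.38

ΣzᵢKᵢ = 0.9216; Σzᵢ/Kᵢ = 1.7465.
Since ΣzᵢKᵢ < 1 the mixture is below its bubble point — single liquid phase.

subcooled liquid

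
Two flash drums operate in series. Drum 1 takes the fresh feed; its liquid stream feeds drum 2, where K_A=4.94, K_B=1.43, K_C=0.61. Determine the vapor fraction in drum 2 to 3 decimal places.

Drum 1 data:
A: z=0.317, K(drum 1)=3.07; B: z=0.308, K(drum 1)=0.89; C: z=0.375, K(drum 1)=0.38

Drum 1:
Let ψ₁ = V/F and solve Σ zᵢ(Kᵢ−1)/(1+ψ₁(Kᵢ−1)) = 0.
Feasibility: ΣzᵢKᵢ = 1.390, Σzᵢ/Kᵢ = 1.436 — both > 1, two phases present.
Newton iteration, ψ₁⁰ = 0.5:
  ψ₁ = 0.500: g = -0.0504, g' = -0.635 → ψ₁ = 0.421
  ψ₁ = 0.421: g = 0.0007, g' = -0.656 → ψ₁ = 0.422
Converged at ψ₁ = 0.422.
Drum-1 compositions:
  A: x = 0.169, y = 0.520
  B: x = 0.323, y = 0.287
  C: x = 0.508, y = 0.193
Drum-2 feed = drum-1 liquid: z₂ = (0.1692, 0.3230, 0.5078).
Drum 2:
Newton–Raphson from ψ₂ = 0.58:
  ψ₂ = 0.580: g = 0.0582, g' = -0.411 → ψ₂ = 0.722
  ψ₂ = 0.722: g = 0.0039, g' = -0.362 → ψ₂ = 0.732
Converged at ψ₂ = 0.732.
  A: x = 0.044, y = 0.215
  B: x = 0.246, y = 0.351
  C: x = 0.711, y = 0.434

V/F (drum 2) = 0.732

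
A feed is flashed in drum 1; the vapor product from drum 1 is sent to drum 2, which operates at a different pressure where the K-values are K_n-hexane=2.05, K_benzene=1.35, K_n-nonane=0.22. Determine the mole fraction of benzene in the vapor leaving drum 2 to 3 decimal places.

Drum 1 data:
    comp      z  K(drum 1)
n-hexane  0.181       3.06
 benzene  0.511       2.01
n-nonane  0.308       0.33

Drum 1:
Rachford–Rice: g(ψ₁) = Σ zᵢ(Kᵢ−1)/(1+ψ₁(Kᵢ−1)) = 0.
Check two-phase: ΣzᵢKᵢ = 1.683 > 1 and Σzᵢ/Kᵢ = 1.247 > 1, so g(0) = 0.683 > 0 and g(1) = -0.247 < 0.
Newton iteration, ψ₁⁰ = 0.5:
  ψ₁ = 0.500: g = 0.2163, g' = -0.729 → ψ₁ = 0.797
  ψ₁ = 0.797: g = -0.0154, g' = -0.906 → ψ₁ = 0.780
  ψ₁ = 0.780: g = -0.0002, g' = -0.882 → ψ₁ = 0.779
Converged at ψ₁ = 0.779.
Drum-1 compositions:
  n-hexane: x = 0.069, y = 0.213
  benzene: x = 0.286, y = 0.575
  n-nonane: x = 0.645, y = 0.213
Drum-2 feed = drum-1 vapor: z₂ = (0.2126, 0.5747, 0.2127).
Drum 2:
Let ψ₂ = V/F and solve Σ zᵢ(Kᵢ−1)/(1+ψ₂(Kᵢ−1)) = 0.
Feasibility: ΣzᵢKᵢ = 1.258, Σzᵢ/Kᵢ = 1.496 — both > 1, two phases present.
Newton iteration, ψ₂⁰ = 0.5:
  ψ₂ = 0.500: g = 0.0455, g' = -0.500 → ψ₂ = 0.591
  ψ₂ = 0.591: g = -0.0035, g' = -0.583 → ψ₂ = 0.585
Converged at ψ₂ = 0.585.
  n-hexane: x = 0.132, y = 0.270
  benzene: x = 0.477, y = 0.644
  n-nonane: x = 0.391, y = 0.086

y_benzene (drum 2) = 0.644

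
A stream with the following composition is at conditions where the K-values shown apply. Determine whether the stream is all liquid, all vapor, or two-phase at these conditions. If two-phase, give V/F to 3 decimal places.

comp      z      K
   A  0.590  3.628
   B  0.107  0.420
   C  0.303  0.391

ΣzᵢKᵢ = 2.304; Σzᵢ/Kᵢ = 1.192.
Both exceed 1, so a two-phase solution exists.
Let ψ = V/F and solve Σ zᵢ(Kᵢ−1)/(1+ψ(Kᵢ−1)) = 0.
Iterate (Newton) starting at ψ = 0.59:
  ψ = 0.590: g = 0.2256, g' = -0.983 → ψ = 0.819
  ψ = 0.819: g = 0.0051, g' = -0.988 → ψ = 0.825
Converged at ψ = 0.825.

two-phase, V/F = 0.825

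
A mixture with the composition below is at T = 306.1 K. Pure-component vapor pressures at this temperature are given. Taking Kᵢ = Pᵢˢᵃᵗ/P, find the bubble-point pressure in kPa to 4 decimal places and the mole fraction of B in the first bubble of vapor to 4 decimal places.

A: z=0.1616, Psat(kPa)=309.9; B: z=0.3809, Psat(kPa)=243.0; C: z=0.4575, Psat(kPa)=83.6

Pbub = 180.8855 kPa, y_B = 0.5117

At the bubble point ψ → 0, so ΣzᵢKᵢ = 1 with Kᵢ = Pᵢˢᵃᵗ/P ⇒ P = ΣzᵢPᵢˢᵃᵗ.
P = 0.1616·309.9 + 0.3809·243.0 + 0.4575·83.6 = 180.8855 kPa
yᵢ = zᵢPᵢˢᵃᵗ/P ⇒ y_B = 0.3809·243.0/180.8855 = 0.5117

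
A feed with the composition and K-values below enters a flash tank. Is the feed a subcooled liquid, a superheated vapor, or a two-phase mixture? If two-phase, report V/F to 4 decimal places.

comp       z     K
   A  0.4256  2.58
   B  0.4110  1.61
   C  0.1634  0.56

superheated vapor

ΣzᵢKᵢ = 1.8513; Σzᵢ/Kᵢ = 0.7120.
Since Σzᵢ/Kᵢ < 1 the mixture is above its dew point — single vapor phase.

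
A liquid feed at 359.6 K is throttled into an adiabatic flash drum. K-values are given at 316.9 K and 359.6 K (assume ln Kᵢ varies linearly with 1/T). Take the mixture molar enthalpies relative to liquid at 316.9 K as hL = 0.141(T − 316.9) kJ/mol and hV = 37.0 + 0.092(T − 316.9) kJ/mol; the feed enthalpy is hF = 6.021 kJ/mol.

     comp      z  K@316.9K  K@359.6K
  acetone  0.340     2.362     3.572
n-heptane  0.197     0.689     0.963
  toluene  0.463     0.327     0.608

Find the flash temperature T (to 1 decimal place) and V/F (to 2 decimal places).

T = 319.6 K, V/F = 0.15

Adiabatic flash: solve Rachford–Rice at each trial T, then check hF = ψ·hV(T) + (1−ψ)·hL(T).
  T = 316.9 K: K = (2.362, 0.689, 0.327), RR gives ψ = 0.114, H_out = 4.210 kJ/mol
  T = 359.6 K: K = (3.572, 0.963, 0.608), RR gives ψ = 0.836, H_out = 35.213 kJ/mol
  T = 338.2 K: K = (2.941, 0.823, 0.454), RR gives ψ = 0.417, H_out = 18.001 kJ/mol
  T = 327.5 K: K = (2.644, 0.755, 0.387), RR gives ψ = 0.264, H_out = 11.108 kJ/mol
  T = 322.2 K: K = (2.501, 0.722, 0.356), RR gives ψ = 0.190, H_out = 7.714 kJ/mol
  T = 319.5 K: K = (2.430, 0.705, 0.341), RR gives ψ = 0.151, H_out = 5.949 kJ/mol
  T = 320.9 K: K = (2.467, 0.714, 0.349), RR gives ψ = 0.171, H_out = 6.869 kJ/mol
Linear interpolation between T = 319.5 (H_out = 5.949) and T = 320.9 (H_out = 6.869) on hF = 6.021 gives T ≈ 319.6 K, at which ψ = 0.15.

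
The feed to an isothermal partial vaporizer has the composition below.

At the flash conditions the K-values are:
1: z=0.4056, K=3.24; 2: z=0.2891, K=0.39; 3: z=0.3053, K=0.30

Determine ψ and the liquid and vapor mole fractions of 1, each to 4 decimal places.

ψ = 0.3519, x_1 = 0.2268, y_1 = 0.7349

Let ψ = V/F and solve Σ zᵢ(Kᵢ−1)/(1+ψ(Kᵢ−1)) = 0.
Check two-phase: ΣzᵢKᵢ = 1.5185 > 1 and Σzᵢ/Kᵢ = 1.8841 > 1, so g(0) = 0.5185 > 0 and g(1) = -0.8841 < 0.
Newton iteration, ψ⁰ = 0.46:
  ψ = 0.4600: g = -0.11287, g' = -1.0270 → ψ = 0.3501
  ψ = 0.3501: g = 0.00189, g' = -1.0757 → ψ = 0.3519
Converged at ψ = 0.3519.
Compositions from xᵢ = zᵢ/(1+ψ(Kᵢ−1)), yᵢ = Kᵢxᵢ:
  1: x = 0.2268, y = 0.7349
  2: x = 0.3681, y = 0.1436
  3: x = 0.4051, y = 0.1215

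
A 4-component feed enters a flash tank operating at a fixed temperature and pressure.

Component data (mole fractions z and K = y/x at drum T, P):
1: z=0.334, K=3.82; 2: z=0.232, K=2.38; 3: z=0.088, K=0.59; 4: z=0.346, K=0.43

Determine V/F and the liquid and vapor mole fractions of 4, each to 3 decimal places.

Rachford–Rice: g(V/F) = Σ zᵢ(Kᵢ−1)/(1+V/F(Kᵢ−1)) = 0.
Feasibility: ΣzᵢKᵢ = 2.029, Σzᵢ/Kᵢ = 1.139 — both > 1, two phases present.
Newton iteration, V/F⁰ = 0.31:
  V/F = 0.310: g = 0.4459, g' = -1.158 → V/F = 0.695
  V/F = 0.695: g = 0.1046, g' = -0.756 → V/F = 0.833
Converged at V/F = 0.833.
Compositions from xᵢ = zᵢ/(1+V/F(Kᵢ−1)), yᵢ = Kᵢxᵢ:
  1: x = 0.100, y = 0.381
  2: x = 0.108, y = 0.257
  3: x = 0.134, y = 0.079
  4: x = 0.659, y = 0.283

V/F = 0.833, x_4 = 0.659, y_4 = 0.283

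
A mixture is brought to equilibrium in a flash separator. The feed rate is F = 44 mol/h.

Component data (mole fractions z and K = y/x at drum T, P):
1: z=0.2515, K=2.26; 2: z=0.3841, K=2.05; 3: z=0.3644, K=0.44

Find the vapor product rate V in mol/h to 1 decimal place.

Iterate (Newton) starting at β = 0.67:
  β = 0.6700: g = 0.08197, g' = -0.5561 → β = 0.8174
  β = 0.8174: g = -0.00319, g' = -0.6082 → β = 0.8122
Converged at β = 0.8122.
Then V = β·F = 0.8122·44 = 35.7 mol/h and L = F − V = 8.3 mol/h.

V = 35.7 mol/h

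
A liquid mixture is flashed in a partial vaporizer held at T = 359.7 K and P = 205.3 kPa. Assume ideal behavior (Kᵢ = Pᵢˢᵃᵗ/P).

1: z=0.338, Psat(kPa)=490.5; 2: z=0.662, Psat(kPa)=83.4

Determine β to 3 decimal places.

Raoult's law: Kᵢ = Pᵢˢᵃᵗ/P = Pᵢˢᵃᵗ/205.3.
  K_1 = 490.5/205.3 = 2.38919, K_2 = 83.4/205.3 = 0.40623
Let β = V/F and solve Σ zᵢ(Kᵢ−1)/(1+β(Kᵢ−1)) = 0.
Feasibility: ΣzᵢKᵢ = 1.076, Σzᵢ/Kᵢ = 1.771 — both > 1, two phases present.
Iterate (Newton) starting at β = 0.5:
  β = 0.500: g = -0.2820, g' = -0.699 → β = 0.097
  β = 0.097: g = -0.0031, g' = -0.770 → β = 0.093
Converged at β = 0.093.

β = 0.093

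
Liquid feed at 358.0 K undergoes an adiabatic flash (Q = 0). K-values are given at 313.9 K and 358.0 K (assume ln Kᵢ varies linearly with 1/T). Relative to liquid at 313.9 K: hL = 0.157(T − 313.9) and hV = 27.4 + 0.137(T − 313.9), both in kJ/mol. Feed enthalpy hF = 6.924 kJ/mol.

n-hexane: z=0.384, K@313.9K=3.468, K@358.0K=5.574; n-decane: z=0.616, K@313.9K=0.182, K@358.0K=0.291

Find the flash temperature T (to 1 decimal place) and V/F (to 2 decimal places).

Adiabatic flash: solve Rachford–Rice at each trial T, then check hF = ψ·hV(T) + (1−ψ)·hL(T).
  T = 313.9 K: K = (3.468, 0.182), RR gives ψ = 0.220, H_out = 6.024 kJ/mol
  T = 358.0 K: K = (5.574, 0.291), RR gives ψ = 0.407, H_out = 17.715 kJ/mol
  T = 335.9 K: K = (4.463, 0.234), RR gives ψ = 0.323, H_out = 12.167 kJ/mol
  T = 324.9 K: K = (3.951, 0.207), RR gives ψ = 0.276, H_out = 9.216 kJ/mol
  T = 319.4 K: K = (3.706, 0.194), RR gives ψ = 0.249, H_out = 7.658 kJ/mol
  T = 316.6 K: K = (3.584, 0.188), RR gives ψ = 0.235, H_out = 6.837 kJ/mol
  T = 318.0 K: K = (3.645, 0.191), RR gives ψ = 0.242, H_out = 7.250 kJ/mol
Linear interpolation between T = 316.6 (H_out = 6.837) and T = 318.0 (H_out = 7.250) on hF = 6.924 gives T ≈ 316.9 K, at which ψ = 0.24.

T = 316.9 K, V/F = 0.24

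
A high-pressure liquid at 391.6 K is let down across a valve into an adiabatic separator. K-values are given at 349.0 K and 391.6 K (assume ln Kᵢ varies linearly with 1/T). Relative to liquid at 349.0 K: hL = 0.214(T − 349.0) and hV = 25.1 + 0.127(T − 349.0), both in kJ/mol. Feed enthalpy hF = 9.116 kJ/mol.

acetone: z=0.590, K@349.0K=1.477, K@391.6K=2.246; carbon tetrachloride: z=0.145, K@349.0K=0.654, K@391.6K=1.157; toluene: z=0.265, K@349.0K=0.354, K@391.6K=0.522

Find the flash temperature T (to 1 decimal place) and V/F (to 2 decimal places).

Adiabatic flash: solve Rachford–Rice at each trial T, then check hF = ψ·hV(T) + (1−ψ)·hL(T).
  T = 349.0 K: K = (1.477, 0.654, 0.354), RR gives ψ = 0.223, H_out = 5.598 kJ/mol
  T = 391.6 K: K = (2.246, 1.157, 0.522), RR gives ψ = 1.000, H_out = 30.510 kJ/mol
  T = 370.3 K: K = (1.843, 0.884, 0.435), RR gives ψ = 0.812, H_out = 23.430 kJ/mol
  T = 359.6 K: K = (1.655, 0.763, 0.393), RR gives ψ = 0.559, H_out = 15.779 kJ/mol
  T = 354.3 K: K = (1.565, 0.707, 0.373), RR gives ψ = 0.406, H_out = 11.149 kJ/mol
  T = 351.6 K: K = (1.520, 0.680, 0.363), RR gives ψ = 0.318, H_out = 8.463 kJ/mol
  T = 353.0 K: K = (1.543, 0.694, 0.369), RR gives ψ = 0.365, H_out = 9.889 kJ/mol
Linear interpolation between T = 351.6 (H_out = 8.463) and T = 353.0 (H_out = 9.889) on hF = 9.116 gives T ≈ 352.2 K, at which ψ = 0.34.

T = 352.2 K, V/F = 0.34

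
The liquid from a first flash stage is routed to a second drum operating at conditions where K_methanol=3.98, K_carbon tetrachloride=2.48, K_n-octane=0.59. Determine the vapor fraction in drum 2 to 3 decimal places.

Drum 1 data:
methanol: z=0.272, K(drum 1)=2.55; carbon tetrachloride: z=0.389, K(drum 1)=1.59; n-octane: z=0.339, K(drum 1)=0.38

V/F (drum 2) = 0.674

Drum 1:
Material balance + equilibrium reduce to Σ zᵢ(Kᵢ−1)/(1+ψ₁(Kᵢ−1)) = 0.
g(0) = ΣzᵢKᵢ − 1 = 0.441 and g(1) = 1 − Σzᵢ/Kᵢ = -0.243, so a root lies in (0, 1).
Newton–Raphson from ψ₁ = 0.5:
  ψ₁ = 0.500: g = 0.1101, g' = -0.562 → ψ₁ = 0.696
  ψ₁ = 0.696: g = -0.0042, g' = -0.623 → ψ₁ = 0.689
Converged at ψ₁ = 0.689.
Drum-1 compositions:
  methanol: x = 0.132, y = 0.335
  carbon tetrachloride: x = 0.277, y = 0.440
  n-octane: x = 0.592, y = 0.225
Drum-2 feed = drum-1 liquid: z₂ = (0.1315, 0.2765, 0.5919).
Drum 2:
Rachford–Rice: g(ψ₂) = Σ zᵢ(Kᵢ−1)/(1+ψ₂(Kᵢ−1)) = 0.
g(0) = ΣzᵢKᵢ − 1 = 0.558 and g(1) = 1 − Σzᵢ/Kᵢ = -0.148, so a root lies in (0, 1).
Iterate (Newton) starting at ψ₂ = 0.69:
  ψ₂ = 0.690: g = -0.0077, g' = -0.467 → ψ₂ = 0.673
  ψ₂ = 0.673: g = 0.0000, g' = -0.471 → ψ₂ = 0.674
Converged at ψ₂ = 0.674.
  methanol: x = 0.044, y = 0.174
  carbon tetrachloride: x = 0.138, y = 0.343
  n-octane: x = 0.818, y = 0.482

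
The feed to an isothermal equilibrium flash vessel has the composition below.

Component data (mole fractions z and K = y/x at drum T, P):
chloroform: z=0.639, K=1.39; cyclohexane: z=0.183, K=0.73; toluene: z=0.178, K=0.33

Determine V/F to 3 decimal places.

Rachford–Rice: g(V/F) = Σ zᵢ(Kᵢ−1)/(1+V/F(Kᵢ−1)) = 0.
Check two-phase: ΣzᵢKᵢ = 1.081 > 1 and Σzᵢ/Kᵢ = 1.250 > 1, so g(0) = 0.081 > 0 and g(1) = -0.250 < 0.
Newton iteration, V/F⁰ = 0.5:
  V/F = 0.500: g = -0.0279, g' = -0.267 → V/F = 0.395
  V/F = 0.395: g = -0.0016, g' = -0.238 → V/F = 0.388
Converged at V/F = 0.388.

V/F = 0.388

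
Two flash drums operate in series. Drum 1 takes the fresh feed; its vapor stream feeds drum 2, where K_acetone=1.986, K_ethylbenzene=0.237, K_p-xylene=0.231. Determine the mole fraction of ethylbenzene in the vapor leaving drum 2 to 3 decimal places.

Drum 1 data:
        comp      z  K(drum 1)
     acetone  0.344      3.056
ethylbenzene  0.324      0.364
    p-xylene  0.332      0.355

y_ethylbenzene (drum 2) = 0.066

Drum 1:
Let ψ₁ = V/F and solve Σ zᵢ(Kᵢ−1)/(1+ψ₁(Kᵢ−1)) = 0.
Feasibility: ΣzᵢKᵢ = 1.287, Σzᵢ/Kᵢ = 1.938 — both > 1, two phases present.
Newton–Raphson from ψ₁ = 0.54:
  ψ₁ = 0.540: g = -0.3073, g' = -0.956 → ψ₁ = 0.218
Converged at ψ₁ = 0.218.
Drum-1 compositions:
  acetone: x = 0.238, y = 0.726
  ethylbenzene: x = 0.376, y = 0.137
  p-xylene: x = 0.386, y = 0.137
Drum-2 feed = drum-1 vapor: z₂ = (0.7259, 0.1369, 0.1371).
Drum 2:
Rachford–Rice: g(ψ₂) = Σ zᵢ(Kᵢ−1)/(1+ψ₂(Kᵢ−1)) = 0.
Check two-phase: ΣzᵢKᵢ = 1.506 > 1 and Σzᵢ/Kᵢ = 1.537 > 1, so g(0) = 0.506 > 0 and g(1) = -0.537 < 0.
Iterate (Newton) starting at ψ₂ = 0.61:
  ψ₂ = 0.610: g = 0.0529, g' = -0.842 → ψ₂ = 0.673
  ψ₂ = 0.673: g = -0.0029, g' = -0.940 → ψ₂ = 0.670
Converged at ψ₂ = 0.670.
  acetone: x = 0.437, y = 0.868
  ethylbenzene: x = 0.280, y = 0.066
  p-xylene: x = 0.283, y = 0.065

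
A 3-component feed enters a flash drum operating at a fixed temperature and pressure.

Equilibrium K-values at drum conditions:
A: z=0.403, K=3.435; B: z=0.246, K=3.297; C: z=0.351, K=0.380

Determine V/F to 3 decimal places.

V/F = 0.899

Material balance + equilibrium reduce to Σ zᵢ(Kᵢ−1)/(1+V/F(Kᵢ−1)) = 0.
Feasibility: ΣzᵢKᵢ = 2.329, Σzᵢ/Kᵢ = 1.116 — both > 1, two phases present.
Newton–Raphson from V/F = 0.5:
  V/F = 0.500: g = 0.3901, g' = -1.051 → V/F = 0.871
  V/F = 0.871: g = 0.0292, g' = -1.028 → V/F = 0.900
  V/F = 0.900: g = -0.0005, g' = -1.063 → V/F = 0.899
Converged at V/F = 0.899.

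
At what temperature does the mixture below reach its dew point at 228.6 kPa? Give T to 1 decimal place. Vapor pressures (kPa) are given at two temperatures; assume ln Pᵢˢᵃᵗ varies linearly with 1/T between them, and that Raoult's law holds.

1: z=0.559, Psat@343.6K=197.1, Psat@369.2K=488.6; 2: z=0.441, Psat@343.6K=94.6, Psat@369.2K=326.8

Dew-point temperature: Σzᵢ·P/Pᵢˢᵃᵗ(T) = 1. Interpolate ln Pᵢˢᵃᵗ = aᵢ + bᵢ/T.
  T = 343.6 K: ΣzᵢP/Pᵢˢᵃᵗ = 1.7140
  T = 369.2 K: ΣzᵢP/Pᵢˢᵃᵗ = 0.5700
  T = 356.4 K: ΣzᵢP/Pᵢˢᵃᵗ = 0.9659
  T = 350.0 K: ΣzᵢP/Pᵢˢᵃᵗ = 1.2788
  T = 353.2 K: ΣzᵢP/Pᵢˢᵃᵗ = 1.1097
  T = 354.8 K: ΣzᵢP/Pᵢˢᵃᵗ = 1.0349
Interpolating between 354.8 K and 356.4 K gives T ≈ 355.6 K.

T = 355.6 K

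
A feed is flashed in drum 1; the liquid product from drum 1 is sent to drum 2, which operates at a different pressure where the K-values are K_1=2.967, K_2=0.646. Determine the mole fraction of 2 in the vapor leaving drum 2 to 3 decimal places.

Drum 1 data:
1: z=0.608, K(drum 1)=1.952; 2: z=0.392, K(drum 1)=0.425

Drum 1:
Binary case is linear: z₁(K₁−1)(1+ψ₁(K₂−1)) + z₂(K₂−1)(1+ψ₁(K₁−1)) = 0
⇒ ψ₁ = [z₁(K₁−1)+z₂(K₂−1)] / [−(K₁−1)(K₂−1)] = 0.3534/0.5474 = 0.646
Drum-1 compositions:
  1: x = 0.377, y = 0.735
  2: x = 0.623, y = 0.265
Drum-2 feed = drum-1 liquid: z₂ = (0.3766, 0.6234).
Drum 2:
Rachford–Rice: g(ψ₂) = Σ zᵢ(Kᵢ−1)/(1+ψ₂(Kᵢ−1)) = 0.
g(0) = ΣzᵢKᵢ − 1 = 0.520 and g(1) = 1 − Σzᵢ/Kᵢ = -0.092, so a root lies in (0, 1).
Binary case is linear: z₁(K₁−1)(1+ψ₂(K₂−1)) + z₂(K₂−1)(1+ψ₂(K₁−1)) = 0
⇒ ψ₂ = [z₁(K₁−1)+z₂(K₂−1)] / [−(K₁−1)(K₂−1)] = 0.5200/0.6963 = 0.747
  1: x = 0.153, y = 0.453
  2: x = 0.847, y = 0.547

y_2 (drum 2) = 0.547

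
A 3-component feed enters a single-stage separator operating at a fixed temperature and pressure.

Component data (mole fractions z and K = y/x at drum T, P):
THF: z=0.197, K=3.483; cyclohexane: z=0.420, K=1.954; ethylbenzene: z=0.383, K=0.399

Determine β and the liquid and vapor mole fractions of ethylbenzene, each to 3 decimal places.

β = 0.730, x_ethylbenzene = 0.682, y_ethylbenzene = 0.272

Let β = V/F and solve Σ zᵢ(Kᵢ−1)/(1+β(Kᵢ−1)) = 0.
g(0) = ΣzᵢKᵢ − 1 = 0.660 and g(1) = 1 − Σzᵢ/Kᵢ = -0.231, so a root lies in (0, 1).
Iterate (Newton) starting at β = 0.5:
  β = 0.500: g = 0.1604, g' = -0.700 → β = 0.729
  β = 0.729: g = 0.0005, g' = -0.725 → β = 0.730
Converged at β = 0.730.
Compositions from xᵢ = zᵢ/(1+β(Kᵢ−1)), yᵢ = Kᵢxᵢ:
  THF: x = 0.070, y = 0.244
  cyclohexane: x = 0.248, y = 0.484
  ethylbenzene: x = 0.682, y = 0.272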